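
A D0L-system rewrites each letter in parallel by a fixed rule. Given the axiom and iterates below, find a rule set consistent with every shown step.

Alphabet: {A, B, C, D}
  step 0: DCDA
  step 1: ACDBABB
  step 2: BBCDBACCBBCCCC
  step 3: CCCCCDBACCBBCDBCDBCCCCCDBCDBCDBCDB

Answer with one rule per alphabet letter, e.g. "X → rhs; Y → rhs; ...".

A->BB, B->CC, C->CDB, D->A

  step 2 ⇒ step 3: BBCDBACCBBCCCC ⇒ CC·CC·CDB·A·CC·BB·CDB·CDB·CC·CC·CDB·CDB·CDB·CDB
    A ↦ BB
    B ↦ CC
    C ↦ CDB
    D ↦ A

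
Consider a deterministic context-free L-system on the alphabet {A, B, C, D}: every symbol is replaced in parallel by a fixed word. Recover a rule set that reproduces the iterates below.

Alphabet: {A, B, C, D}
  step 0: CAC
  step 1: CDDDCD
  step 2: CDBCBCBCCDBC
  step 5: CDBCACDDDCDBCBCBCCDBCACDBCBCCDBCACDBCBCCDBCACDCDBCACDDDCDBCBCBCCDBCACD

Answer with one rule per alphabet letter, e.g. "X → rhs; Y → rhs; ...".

A->DD, B->A, C->CD, D->BC

  step 1 ⇒ step 2: CDDDCD ⇒ CD·BC·BC·BC·CD·BC
    C ↦ CD
    D ↦ BC
  step 0 ⇒ step 1: CAC ⇒ CD·DD·CD
    A ↦ DD
    B ↦ A  (constrained at step 2)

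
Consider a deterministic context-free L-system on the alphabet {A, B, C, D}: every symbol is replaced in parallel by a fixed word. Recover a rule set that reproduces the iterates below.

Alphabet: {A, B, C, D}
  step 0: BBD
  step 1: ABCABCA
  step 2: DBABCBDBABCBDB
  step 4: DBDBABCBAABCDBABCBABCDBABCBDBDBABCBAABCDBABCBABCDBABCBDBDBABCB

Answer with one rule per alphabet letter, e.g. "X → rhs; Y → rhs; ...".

  step 1 ⇒ step 2: ABCABCA ⇒ DB·ABC·B·DB·ABC·B·DB
    A ↦ DB
    B ↦ ABC
    C ↦ B
  step 0 ⇒ step 1: BBD ⇒ ABC·ABC·A
    D ↦ A

A->DB, B->ABC, C->B, D->A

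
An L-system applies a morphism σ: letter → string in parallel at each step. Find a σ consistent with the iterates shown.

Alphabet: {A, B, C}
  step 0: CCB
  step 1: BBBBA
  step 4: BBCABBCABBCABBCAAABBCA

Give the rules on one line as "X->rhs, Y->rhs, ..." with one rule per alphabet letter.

A->CA, B->A, C->BB

  step 0 ⇒ step 1: CCB ⇒ BB·BB·A
    B ↦ A
    C ↦ BB
    A ↦ CA  (constrained at step 1)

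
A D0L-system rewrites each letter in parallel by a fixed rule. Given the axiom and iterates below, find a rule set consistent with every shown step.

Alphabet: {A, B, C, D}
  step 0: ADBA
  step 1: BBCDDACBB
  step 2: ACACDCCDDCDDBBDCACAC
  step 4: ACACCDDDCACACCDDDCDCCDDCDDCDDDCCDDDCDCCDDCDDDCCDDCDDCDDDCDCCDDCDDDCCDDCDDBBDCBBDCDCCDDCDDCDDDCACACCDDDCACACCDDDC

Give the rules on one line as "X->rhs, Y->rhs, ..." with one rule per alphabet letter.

A->BB, B->AC, C->DC, D->CDD

  step 1 ⇒ step 2: BBCDDACBB ⇒ AC·AC·DC·CDD·CDD·BB·DC·AC·AC
    A ↦ BB
    B ↦ AC
    C ↦ DC
    D ↦ CDD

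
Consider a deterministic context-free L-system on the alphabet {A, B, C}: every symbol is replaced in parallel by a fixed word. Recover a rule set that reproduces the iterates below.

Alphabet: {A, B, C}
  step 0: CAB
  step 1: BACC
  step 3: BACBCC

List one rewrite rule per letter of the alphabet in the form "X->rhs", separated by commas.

  step 0 ⇒ step 1: CAB ⇒ B·AC·C
    A ↦ AC
    B ↦ C
    C ↦ B

A->AC, B->C, C->B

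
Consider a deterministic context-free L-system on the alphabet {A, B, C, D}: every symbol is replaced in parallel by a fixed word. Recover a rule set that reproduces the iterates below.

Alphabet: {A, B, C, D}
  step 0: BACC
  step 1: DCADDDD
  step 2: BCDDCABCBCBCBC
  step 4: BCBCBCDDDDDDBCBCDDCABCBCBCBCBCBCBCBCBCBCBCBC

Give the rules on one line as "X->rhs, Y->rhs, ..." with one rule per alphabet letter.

A->CA, B->D, C->DD, D->BC

  step 1 ⇒ step 2: DCADDDD ⇒ BC·DD·CA·BC·BC·BC·BC
    A ↦ CA
    C ↦ DD
    D ↦ BC
  step 0 ⇒ step 1: BACC ⇒ D·CA·DD·DD
    B ↦ D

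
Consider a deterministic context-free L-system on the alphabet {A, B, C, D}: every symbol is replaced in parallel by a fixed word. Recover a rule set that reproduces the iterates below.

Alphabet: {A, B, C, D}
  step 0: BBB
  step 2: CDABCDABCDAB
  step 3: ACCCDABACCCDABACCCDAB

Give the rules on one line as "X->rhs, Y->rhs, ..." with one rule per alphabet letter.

  step 2 ⇒ step 3: CDABCDABCDAB ⇒ A·CC·CD·AB·A·CC·CD·AB·A·CC·CD·AB
    A ↦ CD
    B ↦ AB
    C ↦ A
    D ↦ CC

A->CD, B->AB, C->A, D->CC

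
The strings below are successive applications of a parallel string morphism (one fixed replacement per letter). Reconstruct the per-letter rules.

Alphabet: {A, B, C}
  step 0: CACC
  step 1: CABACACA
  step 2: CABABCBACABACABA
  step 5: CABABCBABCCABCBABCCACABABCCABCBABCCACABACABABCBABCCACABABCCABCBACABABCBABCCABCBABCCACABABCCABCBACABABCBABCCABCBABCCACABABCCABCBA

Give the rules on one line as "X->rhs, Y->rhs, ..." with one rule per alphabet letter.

A->BA, B->BC, C->CA

  step 1 ⇒ step 2: CABACACA ⇒ CA·BA·BC·BA·CA·BA·CA·BA
    A ↦ BA
    B ↦ BC
    C ↦ CA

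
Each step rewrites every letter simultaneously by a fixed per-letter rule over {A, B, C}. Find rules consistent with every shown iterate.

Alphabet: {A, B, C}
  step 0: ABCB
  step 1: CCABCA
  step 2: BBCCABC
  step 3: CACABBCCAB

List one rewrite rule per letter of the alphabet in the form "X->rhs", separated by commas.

  step 2 ⇒ step 3: BBCCABC ⇒ CA·CA·B·B·C·CA·B
    A ↦ C
    B ↦ CA
    C ↦ B

A->C, B->CA, C->B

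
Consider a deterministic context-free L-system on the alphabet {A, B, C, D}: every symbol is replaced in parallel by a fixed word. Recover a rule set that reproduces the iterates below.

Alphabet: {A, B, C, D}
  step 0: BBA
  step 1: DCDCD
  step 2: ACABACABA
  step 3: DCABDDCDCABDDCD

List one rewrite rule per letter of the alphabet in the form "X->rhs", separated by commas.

A->D, B->DC, C->CAB, D->A

  step 2 ⇒ step 3: ACABACABA ⇒ D·CAB·D·DC·D·CAB·D·DC·D
    A ↦ D
    B ↦ DC
    C ↦ CAB
  step 1 ⇒ step 2: DCDCD ⇒ A·CAB·A·CAB·A
    D ↦ A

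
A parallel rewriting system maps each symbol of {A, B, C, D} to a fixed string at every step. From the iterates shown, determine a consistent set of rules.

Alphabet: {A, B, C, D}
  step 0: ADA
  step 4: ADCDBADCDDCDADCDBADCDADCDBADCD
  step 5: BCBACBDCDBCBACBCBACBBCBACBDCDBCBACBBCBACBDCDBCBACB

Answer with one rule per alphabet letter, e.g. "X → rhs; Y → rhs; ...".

A->B, B->DCD, C->A, D->CB

  step 4 ⇒ step 5: ADCDBADCDDCDADCDBADCDADCDBADCD ⇒ B·CB·A·CB·DCD·B·CB·A·CB·CB·A·CB·B·CB·A·CB·DCD·B·CB·A·CB·B·CB·A·CB·DCD·B·CB·A·CB
    A ↦ B
    B ↦ DCD
    C ↦ A
    D ↦ CB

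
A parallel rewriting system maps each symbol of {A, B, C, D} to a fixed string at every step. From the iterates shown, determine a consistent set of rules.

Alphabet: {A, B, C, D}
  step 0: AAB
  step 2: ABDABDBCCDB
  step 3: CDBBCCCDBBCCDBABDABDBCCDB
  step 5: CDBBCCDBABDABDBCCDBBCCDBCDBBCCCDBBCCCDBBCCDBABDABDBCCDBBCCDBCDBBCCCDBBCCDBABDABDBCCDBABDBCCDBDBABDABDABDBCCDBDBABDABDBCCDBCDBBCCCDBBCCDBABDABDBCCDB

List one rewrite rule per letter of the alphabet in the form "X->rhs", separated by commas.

  step 2 ⇒ step 3: ABDABDBCCDB ⇒ C·DB·BCC·C·DB·BCC·DB·ABD·ABD·BCC·DB
    A ↦ C
    B ↦ DB
    C ↦ ABD
    D ↦ BCC

A->C, B->DB, C->ABD, D->BCC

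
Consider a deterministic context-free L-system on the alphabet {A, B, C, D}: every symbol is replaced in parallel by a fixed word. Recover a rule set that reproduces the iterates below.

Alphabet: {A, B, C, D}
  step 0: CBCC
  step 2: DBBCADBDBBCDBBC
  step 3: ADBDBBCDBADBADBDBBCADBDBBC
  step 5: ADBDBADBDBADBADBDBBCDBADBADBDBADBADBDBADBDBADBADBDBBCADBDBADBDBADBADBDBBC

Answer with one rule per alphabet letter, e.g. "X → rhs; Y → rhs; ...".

A->DB, B->DB, C->BC, D->A

  step 2 ⇒ step 3: DBBCADBDBBCDBBC ⇒ A·DB·DB·BC·DB·A·DB·A·DB·DB·BC·A·DB·DB·BC
    A ↦ DB
    B ↦ DB
    C ↦ BC
    D ↦ A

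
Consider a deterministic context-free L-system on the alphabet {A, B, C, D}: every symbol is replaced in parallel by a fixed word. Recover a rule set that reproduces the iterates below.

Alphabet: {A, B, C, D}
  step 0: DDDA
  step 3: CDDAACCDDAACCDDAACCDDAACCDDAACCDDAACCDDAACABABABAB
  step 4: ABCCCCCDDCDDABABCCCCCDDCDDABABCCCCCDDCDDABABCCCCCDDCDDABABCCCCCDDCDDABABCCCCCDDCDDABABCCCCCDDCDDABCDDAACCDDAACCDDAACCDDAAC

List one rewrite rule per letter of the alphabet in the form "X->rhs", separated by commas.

A->CDD, B->AAC, C->AB, D->CC

  step 3 ⇒ step 4: CDDAACCDDAACCDDAACCDDAACCDDAACCDDAACCDDAACABABABAB ⇒ AB·CC·CC·CDD·CDD·AB·AB·CC·CC·CDD·CDD·AB·AB·CC·CC·CDD·CDD·AB·AB·CC·CC·CDD·CDD·AB·AB·CC·CC·CDD·CDD·AB·AB·CC·CC·CDD·CDD·AB·AB·CC·CC·CDD·CDD·AB·CDD·AAC·CDD·AAC·CDD·AAC·CDD·AAC
    A ↦ CDD
    B ↦ AAC
    C ↦ AB
    D ↦ CC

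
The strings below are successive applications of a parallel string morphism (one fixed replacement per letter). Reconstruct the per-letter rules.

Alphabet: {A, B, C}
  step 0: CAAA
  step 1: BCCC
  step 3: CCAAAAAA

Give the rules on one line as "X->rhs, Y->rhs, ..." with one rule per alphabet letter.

A->C, B->AA, C->B

  step 0 ⇒ step 1: CAAA ⇒ B·C·C·C
    A ↦ C
    C ↦ B
    B ↦ AA  (constrained at step 1)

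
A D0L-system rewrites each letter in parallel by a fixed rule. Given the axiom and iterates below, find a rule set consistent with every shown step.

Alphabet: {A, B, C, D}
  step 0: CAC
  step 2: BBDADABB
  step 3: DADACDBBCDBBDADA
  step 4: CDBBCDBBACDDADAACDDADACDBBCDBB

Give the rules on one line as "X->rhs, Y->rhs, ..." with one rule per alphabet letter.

A->BB, B->DA, C->A, D->CD

  step 3 ⇒ step 4: DADACDBBCDBBDADA ⇒ CD·BB·CD·BB·A·CD·DA·DA·A·CD·DA·DA·CD·BB·CD·BB
    A ↦ BB
    B ↦ DA
    C ↦ A
    D ↦ CD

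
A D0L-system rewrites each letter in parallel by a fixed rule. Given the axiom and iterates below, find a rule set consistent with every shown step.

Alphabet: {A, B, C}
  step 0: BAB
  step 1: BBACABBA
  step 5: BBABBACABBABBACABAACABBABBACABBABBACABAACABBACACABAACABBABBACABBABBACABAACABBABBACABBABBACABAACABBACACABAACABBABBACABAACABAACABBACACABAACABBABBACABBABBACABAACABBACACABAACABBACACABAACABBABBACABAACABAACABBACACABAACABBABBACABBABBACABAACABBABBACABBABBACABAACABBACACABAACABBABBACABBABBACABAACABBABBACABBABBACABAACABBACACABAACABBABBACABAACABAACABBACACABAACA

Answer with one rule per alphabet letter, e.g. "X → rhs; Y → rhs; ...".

  step 0 ⇒ step 1: BAB ⇒ BBA·CA·BBA
    A ↦ CA
    B ↦ BBA
    C ↦ BAA  (constrained at step 1)

A->CA, B->BBA, C->BAA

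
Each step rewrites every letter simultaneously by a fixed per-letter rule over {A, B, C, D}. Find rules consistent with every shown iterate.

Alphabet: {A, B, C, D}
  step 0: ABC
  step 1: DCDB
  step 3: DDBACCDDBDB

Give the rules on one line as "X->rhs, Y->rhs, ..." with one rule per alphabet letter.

A->D, B->C, C->DB, D->AC

  step 0 ⇒ step 1: ABC ⇒ D·C·DB
    A ↦ D
    B ↦ C
    C ↦ DB
    D ↦ AC  (constrained at step 1)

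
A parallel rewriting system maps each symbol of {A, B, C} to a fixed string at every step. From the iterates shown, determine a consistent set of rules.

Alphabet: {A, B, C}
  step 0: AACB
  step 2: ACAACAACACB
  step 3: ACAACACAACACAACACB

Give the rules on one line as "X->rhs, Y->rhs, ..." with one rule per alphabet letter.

  step 2 ⇒ step 3: ACAACAACACB ⇒ AC·A·AC·AC·A·AC·AC·A·AC·A·CB
    A ↦ AC
    B ↦ CB
    C ↦ A

A->AC, B->CB, C->A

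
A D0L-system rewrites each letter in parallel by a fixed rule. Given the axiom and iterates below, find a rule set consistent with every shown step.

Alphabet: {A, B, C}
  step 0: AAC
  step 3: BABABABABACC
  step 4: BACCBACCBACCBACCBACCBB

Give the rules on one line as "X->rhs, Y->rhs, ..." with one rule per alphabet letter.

  step 3 ⇒ step 4: BABABABABACC ⇒ BA·CC·BA·CC·BA·CC·BA·CC·BA·CC·B·B
    A ↦ CC
    B ↦ BA
    C ↦ B

A->CC, B->BA, C->B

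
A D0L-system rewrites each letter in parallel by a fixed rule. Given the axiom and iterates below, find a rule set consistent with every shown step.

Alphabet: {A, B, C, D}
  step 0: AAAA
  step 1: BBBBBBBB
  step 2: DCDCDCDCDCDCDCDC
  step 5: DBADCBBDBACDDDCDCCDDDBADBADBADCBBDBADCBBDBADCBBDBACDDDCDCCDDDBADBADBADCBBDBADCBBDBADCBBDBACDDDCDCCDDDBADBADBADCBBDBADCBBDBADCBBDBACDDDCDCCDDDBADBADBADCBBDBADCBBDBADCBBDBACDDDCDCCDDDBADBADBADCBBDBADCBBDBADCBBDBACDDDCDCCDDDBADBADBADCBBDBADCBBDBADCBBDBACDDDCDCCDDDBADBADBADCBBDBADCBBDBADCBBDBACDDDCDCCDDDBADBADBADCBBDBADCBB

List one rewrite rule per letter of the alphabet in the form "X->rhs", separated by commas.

  step 1 ⇒ step 2: BBBBBBBB ⇒ DC·DC·DC·DC·DC·DC·DC·DC
    B ↦ DC
  step 0 ⇒ step 1: AAAA ⇒ BB·BB·BB·BB
    A ↦ BB
    C ↦ CDD  (constrained at step 2)
    D ↦ DBA  (constrained at step 2)

A->BB, B->DC, C->CDD, D->DBA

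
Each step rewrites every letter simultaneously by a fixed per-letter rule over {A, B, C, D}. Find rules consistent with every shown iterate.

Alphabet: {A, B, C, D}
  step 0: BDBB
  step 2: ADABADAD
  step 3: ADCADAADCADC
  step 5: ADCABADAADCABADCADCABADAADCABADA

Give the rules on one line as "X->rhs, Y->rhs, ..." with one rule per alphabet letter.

  step 2 ⇒ step 3: ADABADAD ⇒ AD·C·AD·A·AD·C·AD·C
    A ↦ AD
    B ↦ A
    D ↦ C
    C ↦ AB  (constrained at step 3)

A->AD, B->A, C->AB, D->C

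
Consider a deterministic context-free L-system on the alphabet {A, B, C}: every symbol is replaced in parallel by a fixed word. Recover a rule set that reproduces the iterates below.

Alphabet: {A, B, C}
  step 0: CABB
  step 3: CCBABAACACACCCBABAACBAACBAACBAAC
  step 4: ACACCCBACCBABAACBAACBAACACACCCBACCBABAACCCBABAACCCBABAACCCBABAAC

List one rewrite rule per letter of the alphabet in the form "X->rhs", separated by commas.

A->BA, B->CC, C->AC

  step 3 ⇒ step 4: CCBABAACACACCCBABAACBAACBAACBAAC ⇒ AC·AC·CC·BA·CC·BA·BA·AC·BA·AC·BA·AC·AC·AC·CC·BA·CC·BA·BA·AC·CC·BA·BA·AC·CC·BA·BA·AC·CC·BA·BA·AC
    A ↦ BA
    B ↦ CC
    C ↦ AC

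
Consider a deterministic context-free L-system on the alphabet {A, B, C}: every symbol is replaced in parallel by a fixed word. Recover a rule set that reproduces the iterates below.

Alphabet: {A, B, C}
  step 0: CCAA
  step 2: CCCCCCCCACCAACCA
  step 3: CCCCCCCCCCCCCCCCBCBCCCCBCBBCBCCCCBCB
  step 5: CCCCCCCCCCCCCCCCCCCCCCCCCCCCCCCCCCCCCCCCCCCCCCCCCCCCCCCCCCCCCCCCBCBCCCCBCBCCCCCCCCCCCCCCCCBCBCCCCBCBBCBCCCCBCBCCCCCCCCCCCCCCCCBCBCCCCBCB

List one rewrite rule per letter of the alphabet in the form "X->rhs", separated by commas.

  step 2 ⇒ step 3: CCCCCCCCACCAACCA ⇒ CC·CC·CC·CC·CC·CC·CC·CC·BCB·CC·CC·BCB·BCB·CC·CC·BCB
    A ↦ BCB
    C ↦ CC
    B ↦ A  (constrained at step 3)

A->BCB, B->A, C->CC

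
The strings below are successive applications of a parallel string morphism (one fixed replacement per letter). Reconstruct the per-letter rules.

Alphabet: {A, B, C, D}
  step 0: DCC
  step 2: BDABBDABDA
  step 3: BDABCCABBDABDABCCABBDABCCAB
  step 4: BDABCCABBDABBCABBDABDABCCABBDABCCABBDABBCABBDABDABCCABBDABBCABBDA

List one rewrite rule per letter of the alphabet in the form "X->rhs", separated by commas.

  step 3 ⇒ step 4: BDABCCABBDABDABCCABBDABCCAB ⇒ BDA·BC·CAB·BDA·B·B·CAB·BDA·BDA·BC·CAB·BDA·BC·CAB·BDA·B·B·CAB·BDA·BDA·BC·CAB·BDA·B·B·CAB·BDA
    A ↦ CAB
    B ↦ BDA
    C ↦ B
    D ↦ BC

A->CAB, B->BDA, C->B, D->BC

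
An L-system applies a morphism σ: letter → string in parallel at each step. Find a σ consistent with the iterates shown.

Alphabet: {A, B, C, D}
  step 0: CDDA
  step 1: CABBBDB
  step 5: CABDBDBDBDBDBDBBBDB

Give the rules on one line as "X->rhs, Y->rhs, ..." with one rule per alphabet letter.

A->BDB, B->D, C->CA, D->B

  step 0 ⇒ step 1: CDDA ⇒ CA·B·B·BDB
    A ↦ BDB
    C ↦ CA
    D ↦ B
    B ↦ D  (constrained at step 1)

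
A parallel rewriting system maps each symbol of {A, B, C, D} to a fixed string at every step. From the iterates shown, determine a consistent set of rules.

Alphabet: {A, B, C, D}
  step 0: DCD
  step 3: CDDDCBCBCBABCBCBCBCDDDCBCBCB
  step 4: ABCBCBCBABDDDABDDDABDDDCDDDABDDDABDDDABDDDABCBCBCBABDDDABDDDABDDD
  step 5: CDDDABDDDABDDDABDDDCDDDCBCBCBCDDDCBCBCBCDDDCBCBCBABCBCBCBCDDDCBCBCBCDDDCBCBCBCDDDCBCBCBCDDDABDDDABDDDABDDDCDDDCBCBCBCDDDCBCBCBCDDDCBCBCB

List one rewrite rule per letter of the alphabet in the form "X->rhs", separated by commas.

A->C, B->DDD, C->AB, D->CB

  step 4 ⇒ step 5: ABCBCBCBABDDDABDDDABDDDCDDDABDDDABDDDABDDDABCBCBCBABDDDABDDDABDDD ⇒ C·DDD·AB·DDD·AB·DDD·AB·DDD·C·DDD·CB·CB·CB·C·DDD·CB·CB·CB·C·DDD·CB·CB·CB·AB·CB·CB·CB·C·DDD·CB·CB·CB·C·DDD·CB·CB·CB·C·DDD·CB·CB·CB·C·DDD·AB·DDD·AB·DDD·AB·DDD·C·DDD·CB·CB·CB·C·DDD·CB·CB·CB·C·DDD·CB·CB·CB
    A ↦ C
    B ↦ DDD
    C ↦ AB
    D ↦ CB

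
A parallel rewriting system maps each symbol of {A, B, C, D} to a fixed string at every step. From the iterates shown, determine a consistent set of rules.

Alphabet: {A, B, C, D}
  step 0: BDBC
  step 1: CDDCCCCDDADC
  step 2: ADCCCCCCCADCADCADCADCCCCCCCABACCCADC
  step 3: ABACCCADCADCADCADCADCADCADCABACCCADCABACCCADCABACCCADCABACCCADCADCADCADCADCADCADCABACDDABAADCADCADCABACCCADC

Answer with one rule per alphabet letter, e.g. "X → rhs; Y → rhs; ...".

A->ABA, B->CDD, C->ADC, D->CCC

  step 2 ⇒ step 3: ADCCCCCCCADCADCADCADCCCCCCCABACCCADC ⇒ ABA·CCC·ADC·ADC·ADC·ADC·ADC·ADC·ADC·ABA·CCC·ADC·ABA·CCC·ADC·ABA·CCC·ADC·ABA·CCC·ADC·ADC·ADC·ADC·ADC·ADC·ADC·ABA·CDD·ABA·ADC·ADC·ADC·ABA·CCC·ADC
    A ↦ ABA
    B ↦ CDD
    C ↦ ADC
    D ↦ CCC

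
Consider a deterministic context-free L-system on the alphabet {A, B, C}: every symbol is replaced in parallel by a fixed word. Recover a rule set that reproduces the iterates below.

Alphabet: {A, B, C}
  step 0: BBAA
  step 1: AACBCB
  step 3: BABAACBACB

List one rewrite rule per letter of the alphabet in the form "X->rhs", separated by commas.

A->CB, B->A, C->B

  step 0 ⇒ step 1: BBAA ⇒ A·A·CB·CB
    A ↦ CB
    B ↦ A
    C ↦ B  (constrained at step 1)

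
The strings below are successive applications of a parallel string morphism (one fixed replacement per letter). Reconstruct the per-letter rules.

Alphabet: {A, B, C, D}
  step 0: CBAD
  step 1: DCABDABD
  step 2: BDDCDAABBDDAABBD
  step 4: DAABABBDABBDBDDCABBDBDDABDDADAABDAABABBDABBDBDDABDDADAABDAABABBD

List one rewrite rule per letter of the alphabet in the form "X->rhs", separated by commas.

  step 1 ⇒ step 2: DCABDABD ⇒ BD·DC·DA·AB·BD·DA·AB·BD
    A ↦ DA
    B ↦ AB
    C ↦ DC
    D ↦ BD

A->DA, B->AB, C->DC, D->BD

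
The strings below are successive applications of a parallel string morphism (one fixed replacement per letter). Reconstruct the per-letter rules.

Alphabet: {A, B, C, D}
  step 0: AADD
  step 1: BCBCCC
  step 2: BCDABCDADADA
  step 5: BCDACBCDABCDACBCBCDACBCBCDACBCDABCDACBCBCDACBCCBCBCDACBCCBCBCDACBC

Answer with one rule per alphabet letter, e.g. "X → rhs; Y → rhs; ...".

A->BC, B->BC, C->DA, D->C

  step 1 ⇒ step 2: BCBCCC ⇒ BC·DA·BC·DA·DA·DA
    B ↦ BC
    C ↦ DA
  step 0 ⇒ step 1: AADD ⇒ BC·BC·C·C
    A ↦ BC
  step 0 ⇒ step 1: AADD ⇒ BC·BC·C·C
    D ↦ C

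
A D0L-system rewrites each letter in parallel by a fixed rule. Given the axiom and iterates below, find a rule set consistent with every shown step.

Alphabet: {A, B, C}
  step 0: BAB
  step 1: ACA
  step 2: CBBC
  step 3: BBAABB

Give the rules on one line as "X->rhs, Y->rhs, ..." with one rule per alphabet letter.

  step 2 ⇒ step 3: CBBC ⇒ BB·A·A·BB
    B ↦ A
    C ↦ BB
  step 0 ⇒ step 1: BAB ⇒ A·C·A
    A ↦ C

A->C, B->A, C->BB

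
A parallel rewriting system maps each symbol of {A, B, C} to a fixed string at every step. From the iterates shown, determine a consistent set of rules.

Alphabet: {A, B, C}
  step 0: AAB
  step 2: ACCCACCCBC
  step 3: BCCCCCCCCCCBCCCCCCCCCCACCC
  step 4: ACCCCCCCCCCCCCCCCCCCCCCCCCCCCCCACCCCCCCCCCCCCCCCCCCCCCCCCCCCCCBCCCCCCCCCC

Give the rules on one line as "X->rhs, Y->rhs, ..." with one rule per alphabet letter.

  step 3 ⇒ step 4: BCCCCCCCCCCBCCCCCCCCCCACCC ⇒ A·CCC·CCC·CCC·CCC·CCC·CCC·CCC·CCC·CCC·CCC·A·CCC·CCC·CCC·CCC·CCC·CCC·CCC·CCC·CCC·CCC·BC·CCC·CCC·CCC
    A ↦ BC
    B ↦ A
    C ↦ CCC

A->BC, B->A, C->CCC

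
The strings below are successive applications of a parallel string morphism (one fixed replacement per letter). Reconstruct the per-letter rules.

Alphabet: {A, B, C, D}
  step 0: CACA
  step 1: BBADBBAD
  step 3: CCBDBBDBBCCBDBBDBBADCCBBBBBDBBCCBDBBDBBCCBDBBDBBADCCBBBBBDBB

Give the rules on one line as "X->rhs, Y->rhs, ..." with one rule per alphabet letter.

A->AD, B->DBB, C->BB, D->CCB

  step 0 ⇒ step 1: CACA ⇒ BB·AD·BB·AD
    A ↦ AD
    C ↦ BB
    B ↦ DBB  (constrained at step 1)
    D ↦ CCB  (constrained at step 1)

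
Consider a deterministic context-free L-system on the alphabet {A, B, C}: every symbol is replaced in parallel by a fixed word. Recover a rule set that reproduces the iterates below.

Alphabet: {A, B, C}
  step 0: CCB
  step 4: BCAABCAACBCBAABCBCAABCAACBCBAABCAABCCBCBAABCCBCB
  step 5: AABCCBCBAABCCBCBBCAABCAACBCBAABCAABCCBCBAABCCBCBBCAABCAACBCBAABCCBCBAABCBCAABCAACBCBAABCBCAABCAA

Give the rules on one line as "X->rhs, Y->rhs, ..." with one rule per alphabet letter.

  step 4 ⇒ step 5: BCAABCAACBCBAABCBCAABCAACBCBAABCAABCCBCBAABCCBCB ⇒ AA·BC·CB·CB·AA·BC·CB·CB·BC·AA·BC·AA·CB·CB·AA·BC·AA·BC·CB·CB·AA·BC·CB·CB·BC·AA·BC·AA·CB·CB·AA·BC·CB·CB·AA·BC·BC·AA·BC·AA·CB·CB·AA·BC·BC·AA·BC·AA
    A ↦ CB
    B ↦ AA
    C ↦ BC

A->CB, B->AA, C->BC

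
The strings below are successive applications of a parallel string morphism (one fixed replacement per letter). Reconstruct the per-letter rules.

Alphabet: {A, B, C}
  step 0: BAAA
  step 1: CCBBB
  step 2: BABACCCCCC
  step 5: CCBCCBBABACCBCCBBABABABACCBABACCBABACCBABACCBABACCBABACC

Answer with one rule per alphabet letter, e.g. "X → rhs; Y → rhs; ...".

A->B, B->CC, C->BA

  step 1 ⇒ step 2: CCBBB ⇒ BA·BA·CC·CC·CC
    B ↦ CC
    C ↦ BA
  step 0 ⇒ step 1: BAAA ⇒ CC·B·B·B
    A ↦ B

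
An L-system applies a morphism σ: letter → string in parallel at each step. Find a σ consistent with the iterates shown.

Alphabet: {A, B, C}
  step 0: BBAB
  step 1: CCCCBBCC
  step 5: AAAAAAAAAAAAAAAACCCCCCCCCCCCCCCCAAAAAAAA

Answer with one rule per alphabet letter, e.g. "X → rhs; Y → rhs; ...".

  step 0 ⇒ step 1: BBAB ⇒ CC·CC·BB·CC
    A ↦ BB
    B ↦ CC
    C ↦ A  (constrained at step 1)

A->BB, B->CC, C->A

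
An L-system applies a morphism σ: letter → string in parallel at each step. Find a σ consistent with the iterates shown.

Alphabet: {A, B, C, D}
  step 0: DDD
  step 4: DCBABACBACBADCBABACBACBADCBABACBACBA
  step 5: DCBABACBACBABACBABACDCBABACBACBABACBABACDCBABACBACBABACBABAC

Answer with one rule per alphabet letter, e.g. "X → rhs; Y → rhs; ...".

A->C, B->BA, C->BA, D->DC

  step 4 ⇒ step 5: DCBABACBACBADCBABACBACBADCBABACBACBA ⇒ DC·BA·BA·C·BA·C·BA·BA·C·BA·BA·C·DC·BA·BA·C·BA·C·BA·BA·C·BA·BA·C·DC·BA·BA·C·BA·C·BA·BA·C·BA·BA·C
    A ↦ C
    B ↦ BA
    C ↦ BA
    D ↦ DC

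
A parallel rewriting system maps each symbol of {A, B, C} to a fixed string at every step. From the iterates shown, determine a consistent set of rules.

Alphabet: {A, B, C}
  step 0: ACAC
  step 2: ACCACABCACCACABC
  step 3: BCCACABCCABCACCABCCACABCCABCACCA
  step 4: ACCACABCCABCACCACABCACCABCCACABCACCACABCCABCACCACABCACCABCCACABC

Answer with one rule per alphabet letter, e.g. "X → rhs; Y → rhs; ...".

  step 3 ⇒ step 4: BCCACABCCABCACCABCCACABCCABCACCA ⇒ AC·CA·CA·BC·CA·BC·AC·CA·CA·BC·AC·CA·BC·CA·CA·BC·AC·CA·CA·BC·CA·BC·AC·CA·CA·BC·AC·CA·BC·CA·CA·BC
    A ↦ BC
    B ↦ AC
    C ↦ CA

A->BC, B->AC, C->CA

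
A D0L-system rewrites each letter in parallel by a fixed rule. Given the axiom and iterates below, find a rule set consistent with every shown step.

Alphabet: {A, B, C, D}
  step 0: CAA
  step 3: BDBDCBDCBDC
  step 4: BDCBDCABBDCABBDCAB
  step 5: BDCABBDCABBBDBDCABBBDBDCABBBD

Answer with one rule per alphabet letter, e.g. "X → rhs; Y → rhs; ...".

  step 4 ⇒ step 5: BDCBDCABBDCABBDCAB ⇒ BD·C·AB·BD·C·AB·B·BD·BD·C·AB·B·BD·BD·C·AB·B·BD
    A ↦ B
    B ↦ BD
    C ↦ AB
    D ↦ C

A->B, B->BD, C->AB, D->C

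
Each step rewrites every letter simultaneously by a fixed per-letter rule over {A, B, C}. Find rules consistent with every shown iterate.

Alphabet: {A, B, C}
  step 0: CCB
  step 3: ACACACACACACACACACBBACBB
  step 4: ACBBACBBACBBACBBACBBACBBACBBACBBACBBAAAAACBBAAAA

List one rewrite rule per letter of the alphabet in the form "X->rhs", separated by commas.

A->AC, B->AA, C->BB

  step 3 ⇒ step 4: ACACACACACACACACACBBACBB ⇒ AC·BB·AC·BB·AC·BB·AC·BB·AC·BB·AC·BB·AC·BB·AC·BB·AC·BB·AA·AA·AC·BB·AA·AA
    A ↦ AC
    B ↦ AA
    C ↦ BB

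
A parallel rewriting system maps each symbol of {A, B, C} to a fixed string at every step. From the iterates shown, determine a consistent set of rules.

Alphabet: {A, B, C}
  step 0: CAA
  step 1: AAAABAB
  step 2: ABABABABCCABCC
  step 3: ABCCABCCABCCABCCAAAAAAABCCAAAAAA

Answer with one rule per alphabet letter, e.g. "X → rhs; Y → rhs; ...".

A->AB, B->CC, C->AAA

  step 2 ⇒ step 3: ABABABABCCABCC ⇒ AB·CC·AB·CC·AB·CC·AB·CC·AAA·AAA·AB·CC·AAA·AAA
    A ↦ AB
    B ↦ CC
    C ↦ AAA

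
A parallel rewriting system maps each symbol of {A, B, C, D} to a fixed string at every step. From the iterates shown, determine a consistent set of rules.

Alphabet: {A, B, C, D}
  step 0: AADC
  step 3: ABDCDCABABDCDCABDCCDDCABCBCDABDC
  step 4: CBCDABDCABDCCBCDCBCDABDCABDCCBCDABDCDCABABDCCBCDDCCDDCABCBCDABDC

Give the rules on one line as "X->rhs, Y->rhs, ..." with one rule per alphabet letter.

  step 3 ⇒ step 4: ABDCDCABABDCDCABDCCDDCABCBCDABDC ⇒ CB·CD·AB·DC·AB·DC·CB·CD·CB·CD·AB·DC·AB·DC·CB·CD·AB·DC·DC·AB·AB·DC·CB·CD·DC·CD·DC·AB·CB·CD·AB·DC
    A ↦ CB
    B ↦ CD
    C ↦ DC
    D ↦ AB

A->CB, B->CD, C->DC, D->AB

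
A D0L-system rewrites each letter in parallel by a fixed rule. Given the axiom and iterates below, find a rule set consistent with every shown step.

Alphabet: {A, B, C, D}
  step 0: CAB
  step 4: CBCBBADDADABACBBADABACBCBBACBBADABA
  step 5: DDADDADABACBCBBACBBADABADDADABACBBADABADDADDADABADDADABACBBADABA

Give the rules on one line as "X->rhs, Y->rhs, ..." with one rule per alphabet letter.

  step 4 ⇒ step 5: CBCBBADDADABACBBADABACBCBBACBBADABA ⇒ D·DA·D·DA·DA·BA·CB·CB·BA·CB·BA·DA·BA·D·DA·DA·BA·CB·BA·DA·BA·D·DA·D·DA·DA·BA·D·DA·DA·BA·CB·BA·DA·BA
    A ↦ BA
    B ↦ DA
    C ↦ D
    D ↦ CB

A->BA, B->DA, C->D, D->CB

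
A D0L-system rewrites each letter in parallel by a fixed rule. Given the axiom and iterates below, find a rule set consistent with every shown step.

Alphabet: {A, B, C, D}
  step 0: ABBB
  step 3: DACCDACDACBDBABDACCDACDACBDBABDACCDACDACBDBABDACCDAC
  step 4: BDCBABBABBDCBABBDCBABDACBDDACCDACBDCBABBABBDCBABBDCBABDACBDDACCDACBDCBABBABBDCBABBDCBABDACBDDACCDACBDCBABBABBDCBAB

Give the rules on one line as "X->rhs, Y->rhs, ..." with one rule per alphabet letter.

  step 3 ⇒ step 4: DACCDACDACBDBABDACCDACDACBDBABDACCDACDACBDBABDACCDAC ⇒ BD·C·BAB·BAB·BD·C·BAB·BD·C·BAB·DAC·BD·DAC·C·DAC·BD·C·BAB·BAB·BD·C·BAB·BD·C·BAB·DAC·BD·DAC·C·DAC·BD·C·BAB·BAB·BD·C·BAB·BD·C·BAB·DAC·BD·DAC·C·DAC·BD·C·BAB·BAB·BD·C·BAB
    A ↦ C
    B ↦ DAC
    C ↦ BAB
    D ↦ BD

A->C, B->DAC, C->BAB, D->BD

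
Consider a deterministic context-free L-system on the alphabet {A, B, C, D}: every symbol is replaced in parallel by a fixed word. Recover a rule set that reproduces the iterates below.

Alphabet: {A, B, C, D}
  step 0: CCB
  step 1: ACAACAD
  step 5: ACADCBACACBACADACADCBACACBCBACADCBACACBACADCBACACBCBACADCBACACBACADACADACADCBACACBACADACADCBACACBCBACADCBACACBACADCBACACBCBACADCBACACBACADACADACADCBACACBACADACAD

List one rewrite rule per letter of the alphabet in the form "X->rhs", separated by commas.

A->CB, B->D, C->ACA, D->CB

  step 0 ⇒ step 1: CCB ⇒ ACA·ACA·D
    B ↦ D
    C ↦ ACA
    A ↦ CB  (constrained at step 1)
    D ↦ CB  (constrained at step 1)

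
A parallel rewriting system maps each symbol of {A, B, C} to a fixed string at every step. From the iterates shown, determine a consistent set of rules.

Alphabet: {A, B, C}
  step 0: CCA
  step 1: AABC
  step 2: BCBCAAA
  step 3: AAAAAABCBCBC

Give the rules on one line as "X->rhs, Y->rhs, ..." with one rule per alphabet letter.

  step 2 ⇒ step 3: BCBCAAA ⇒ AA·A·AA·A·BC·BC·BC
    A ↦ BC
    B ↦ AA
    C ↦ A

A->BC, B->AA, C->A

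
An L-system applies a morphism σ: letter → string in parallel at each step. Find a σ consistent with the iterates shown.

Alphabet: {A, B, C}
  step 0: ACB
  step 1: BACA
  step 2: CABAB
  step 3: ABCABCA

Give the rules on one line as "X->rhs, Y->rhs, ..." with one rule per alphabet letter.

  step 2 ⇒ step 3: CABAB ⇒ A·B·CA·B·CA
    A ↦ B
    B ↦ CA
    C ↦ A

A->B, B->CA, C->A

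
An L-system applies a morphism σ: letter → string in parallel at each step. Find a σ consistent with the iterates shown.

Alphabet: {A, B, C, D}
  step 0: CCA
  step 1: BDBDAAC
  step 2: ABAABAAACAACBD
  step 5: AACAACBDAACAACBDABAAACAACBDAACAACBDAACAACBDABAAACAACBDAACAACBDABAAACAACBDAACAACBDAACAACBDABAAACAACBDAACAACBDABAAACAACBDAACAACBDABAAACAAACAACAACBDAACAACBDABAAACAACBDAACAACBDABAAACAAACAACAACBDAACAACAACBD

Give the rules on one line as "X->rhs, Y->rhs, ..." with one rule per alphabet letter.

A->AAC, B->A, C->BD, D->BA

  step 1 ⇒ step 2: BDBDAAC ⇒ A·BA·A·BA·AAC·AAC·BD
    A ↦ AAC
    B ↦ A
    C ↦ BD
    D ↦ BA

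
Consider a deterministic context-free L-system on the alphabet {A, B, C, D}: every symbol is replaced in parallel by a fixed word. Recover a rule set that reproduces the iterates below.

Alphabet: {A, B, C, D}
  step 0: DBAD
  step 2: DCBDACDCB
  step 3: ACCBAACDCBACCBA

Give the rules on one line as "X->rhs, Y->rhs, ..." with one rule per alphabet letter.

A->D, B->A, C->CB, D->AC

  step 2 ⇒ step 3: DCBDACDCB ⇒ AC·CB·A·AC·D·CB·AC·CB·A
    A ↦ D
    B ↦ A
    C ↦ CB
    D ↦ AC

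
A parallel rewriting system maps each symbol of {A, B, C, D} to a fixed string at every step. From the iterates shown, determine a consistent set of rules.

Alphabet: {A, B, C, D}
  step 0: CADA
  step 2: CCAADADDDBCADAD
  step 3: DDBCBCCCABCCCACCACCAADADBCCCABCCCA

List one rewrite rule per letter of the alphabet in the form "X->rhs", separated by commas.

  step 2 ⇒ step 3: CCAADADDDBCADAD ⇒ D·D·BC·BC·CCA·BC·CCA·CCA·CCA·ADA·D·BC·CCA·BC·CCA
    A ↦ BC
    B ↦ ADA
    C ↦ D
    D ↦ CCA

A->BC, B->ADA, C->D, D->CCA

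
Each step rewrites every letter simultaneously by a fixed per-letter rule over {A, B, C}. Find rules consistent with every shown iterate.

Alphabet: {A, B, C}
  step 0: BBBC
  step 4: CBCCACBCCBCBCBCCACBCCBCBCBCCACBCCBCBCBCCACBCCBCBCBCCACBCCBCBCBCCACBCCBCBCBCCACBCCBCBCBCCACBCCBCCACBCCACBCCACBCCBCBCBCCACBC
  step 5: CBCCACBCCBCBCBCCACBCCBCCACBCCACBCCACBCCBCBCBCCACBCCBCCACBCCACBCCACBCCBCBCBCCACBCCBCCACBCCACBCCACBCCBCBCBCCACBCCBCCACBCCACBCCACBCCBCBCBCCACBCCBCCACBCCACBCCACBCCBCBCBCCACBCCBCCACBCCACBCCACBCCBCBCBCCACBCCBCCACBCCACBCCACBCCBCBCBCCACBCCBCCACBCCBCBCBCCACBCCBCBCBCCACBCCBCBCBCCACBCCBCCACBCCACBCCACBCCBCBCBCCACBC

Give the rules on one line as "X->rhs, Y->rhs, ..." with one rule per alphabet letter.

A->B, B->CA, C->CBC

  step 4 ⇒ step 5: CBCCACBCCBCBCBCCACBCCBCBCBCCACBCCBCBCBCCACBCCBCBCBCCACBCCBCBCBCCACBCCBCBCBCCACBCCBCBCBCCACBCCBCCACBCCACBCCACBCCBCBCBCCACBC ⇒ CBC·CA·CBC·CBC·B·CBC·CA·CBC·CBC·CA·CBC·CA·CBC·CA·CBC·CBC·B·CBC·CA·CBC·CBC·CA·CBC·CA·CBC·CA·CBC·CBC·B·CBC·CA·CBC·CBC·CA·CBC·CA·CBC·CA·CBC·CBC·B·CBC·CA·CBC·CBC·CA·CBC·CA·CBC·CA·CBC·CBC·B·CBC·CA·CBC·CBC·CA·CBC·CA·CBC·CA·CBC·CBC·B·CBC·CA·CBC·CBC·CA·CBC·CA·CBC·CA·CBC·CBC·B·CBC·CA·CBC·CBC·CA·CBC·CA·CBC·CA·CBC·CBC·B·CBC·CA·CBC·CBC·CA·CBC·CBC·B·CBC·CA·CBC·CBC·B·CBC·CA·CBC·CBC·B·CBC·CA·CBC·CBC·CA·CBC·CA·CBC·CA·CBC·CBC·B·CBC·CA·CBC
    A ↦ B
    B ↦ CA
    C ↦ CBC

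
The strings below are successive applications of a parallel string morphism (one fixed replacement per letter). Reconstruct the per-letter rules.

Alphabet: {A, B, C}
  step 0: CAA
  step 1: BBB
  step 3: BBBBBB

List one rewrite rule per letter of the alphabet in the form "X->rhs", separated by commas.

  step 0 ⇒ step 1: CAA ⇒ B·B·B
    A ↦ B
    C ↦ B
    B ↦ AC  (constrained at step 1)

A->B, B->AC, C->B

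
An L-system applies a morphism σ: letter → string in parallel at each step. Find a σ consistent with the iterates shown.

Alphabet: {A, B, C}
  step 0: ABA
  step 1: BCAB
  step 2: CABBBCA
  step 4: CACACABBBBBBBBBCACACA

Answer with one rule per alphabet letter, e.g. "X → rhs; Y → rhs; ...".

A->B, B->CA, C->BB

  step 1 ⇒ step 2: BCAB ⇒ CA·BB·B·CA
    A ↦ B
    B ↦ CA
    C ↦ BB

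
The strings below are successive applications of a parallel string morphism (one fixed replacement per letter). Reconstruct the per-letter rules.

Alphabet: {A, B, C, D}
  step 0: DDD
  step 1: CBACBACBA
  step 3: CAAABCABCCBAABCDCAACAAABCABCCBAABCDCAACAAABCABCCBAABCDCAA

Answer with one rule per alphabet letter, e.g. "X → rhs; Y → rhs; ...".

  step 0 ⇒ step 1: DDD ⇒ CBA·CBA·CBA
    D ↦ CBA
    A ↦ ABC  (constrained at step 1)
    B ↦ D  (constrained at step 1)
    C ↦ CAA  (constrained at step 1)

A->ABC, B->D, C->CAA, D->CBA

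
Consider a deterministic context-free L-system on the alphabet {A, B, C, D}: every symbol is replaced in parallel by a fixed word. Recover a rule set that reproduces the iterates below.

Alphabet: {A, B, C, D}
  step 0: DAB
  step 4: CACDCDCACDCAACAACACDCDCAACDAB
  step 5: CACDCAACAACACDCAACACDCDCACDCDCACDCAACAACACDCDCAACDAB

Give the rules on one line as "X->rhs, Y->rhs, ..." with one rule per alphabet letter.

A->CD, B->AB, C->CA, D->A

  step 4 ⇒ step 5: CACDCDCACDCAACAACACDCDCAACDAB ⇒ CA·CD·CA·A·CA·A·CA·CD·CA·A·CA·CD·CD·CA·CD·CD·CA·CD·CA·A·CA·A·CA·CD·CD·CA·A·CD·AB
    A ↦ CD
    B ↦ AB
    C ↦ CA
    D ↦ A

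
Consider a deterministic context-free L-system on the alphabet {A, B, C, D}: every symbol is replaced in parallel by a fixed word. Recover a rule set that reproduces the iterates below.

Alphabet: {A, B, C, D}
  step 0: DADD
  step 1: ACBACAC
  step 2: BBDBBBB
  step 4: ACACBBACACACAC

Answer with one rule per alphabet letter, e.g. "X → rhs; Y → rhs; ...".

  step 1 ⇒ step 2: ACBACAC ⇒ B·B·D·B·B·B·B
    A ↦ B
    B ↦ D
    C ↦ B
  step 0 ⇒ step 1: DADD ⇒ AC·B·AC·AC
    D ↦ AC

A->B, B->D, C->B, D->AC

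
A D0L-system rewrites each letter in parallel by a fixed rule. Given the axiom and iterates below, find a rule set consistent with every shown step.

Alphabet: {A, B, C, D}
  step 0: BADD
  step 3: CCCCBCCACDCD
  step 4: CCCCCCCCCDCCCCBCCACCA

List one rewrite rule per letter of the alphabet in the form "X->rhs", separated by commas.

  step 3 ⇒ step 4: CCCCBCCACDCD ⇒ CC·CC·CC·CC·CD·CC·CC·B·CC·A·CC·A
    A ↦ B
    B ↦ CD
    C ↦ CC
    D ↦ A

A->B, B->CD, C->CC, D->A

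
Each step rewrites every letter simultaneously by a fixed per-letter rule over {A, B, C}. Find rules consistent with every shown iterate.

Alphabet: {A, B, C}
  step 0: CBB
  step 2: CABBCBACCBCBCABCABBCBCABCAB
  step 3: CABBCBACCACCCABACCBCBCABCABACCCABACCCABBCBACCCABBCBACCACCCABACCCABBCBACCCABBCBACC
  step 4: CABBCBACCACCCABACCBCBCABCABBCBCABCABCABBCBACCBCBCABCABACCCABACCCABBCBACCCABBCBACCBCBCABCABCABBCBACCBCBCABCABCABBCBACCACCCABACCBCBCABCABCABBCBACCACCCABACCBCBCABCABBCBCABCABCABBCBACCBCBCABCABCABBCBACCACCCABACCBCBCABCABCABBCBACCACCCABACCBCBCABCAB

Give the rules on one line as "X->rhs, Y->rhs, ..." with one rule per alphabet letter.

A->BCB, B->ACC, C->CAB

  step 3 ⇒ step 4: CABBCBACCACCCABACCBCBCABCABACCCABACCCABBCBACCCABBCBACCACCCABACCCABBCBACCCABBCBACC ⇒ CAB·BCB·ACC·ACC·CAB·ACC·BCB·CAB·CAB·BCB·CAB·CAB·CAB·BCB·ACC·BCB·CAB·CAB·ACC·CAB·ACC·CAB·BCB·ACC·CAB·BCB·ACC·BCB·CAB·CAB·CAB·BCB·ACC·BCB·CAB·CAB·CAB·BCB·ACC·ACC·CAB·ACC·BCB·CAB·CAB·CAB·BCB·ACC·ACC·CAB·ACC·BCB·CAB·CAB·BCB·CAB·CAB·CAB·BCB·ACC·BCB·CAB·CAB·CAB·BCB·ACC·ACC·CAB·ACC·BCB·CAB·CAB·CAB·BCB·ACC·ACC·CAB·ACC·BCB·CAB·CAB
    A ↦ BCB
    B ↦ ACC
    C ↦ CAB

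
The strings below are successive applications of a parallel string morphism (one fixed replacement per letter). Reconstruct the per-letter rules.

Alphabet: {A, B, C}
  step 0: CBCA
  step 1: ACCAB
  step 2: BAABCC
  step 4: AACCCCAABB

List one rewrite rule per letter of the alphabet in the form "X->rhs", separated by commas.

  step 1 ⇒ step 2: ACCAB ⇒ B·A·A·B·CC
    A ↦ B
    B ↦ CC
    C ↦ A

A->B, B->CC, C->A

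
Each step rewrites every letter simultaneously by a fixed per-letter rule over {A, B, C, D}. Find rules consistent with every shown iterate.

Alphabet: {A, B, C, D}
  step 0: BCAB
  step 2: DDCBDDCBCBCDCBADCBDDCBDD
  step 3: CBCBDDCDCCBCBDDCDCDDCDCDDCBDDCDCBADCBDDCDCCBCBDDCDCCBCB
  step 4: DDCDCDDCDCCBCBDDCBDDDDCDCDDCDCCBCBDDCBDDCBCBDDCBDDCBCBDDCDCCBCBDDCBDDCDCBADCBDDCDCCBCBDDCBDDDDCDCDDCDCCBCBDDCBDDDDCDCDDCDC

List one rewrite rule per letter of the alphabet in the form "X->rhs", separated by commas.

  step 3 ⇒ step 4: CBCBDDCDCCBCBDDCDCDDCDCDDCBDDCDCBADCBDDCDCCBCBDDCDCCBCB ⇒ DD·CDC·DD·CDC·CB·CB·DD·CB·DD·DD·CDC·DD·CDC·CB·CB·DD·CB·DD·CB·CB·DD·CB·DD·CB·CB·DD·CDC·CB·CB·DD·CB·DD·CDC·BAD·CB·DD·CDC·CB·CB·DD·CB·DD·DD·CDC·DD·CDC·CB·CB·DD·CB·DD·DD·CDC·DD·CDC
    A ↦ BAD
    B ↦ CDC
    C ↦ DD
    D ↦ CB

A->BAD, B->CDC, C->DD, D->CB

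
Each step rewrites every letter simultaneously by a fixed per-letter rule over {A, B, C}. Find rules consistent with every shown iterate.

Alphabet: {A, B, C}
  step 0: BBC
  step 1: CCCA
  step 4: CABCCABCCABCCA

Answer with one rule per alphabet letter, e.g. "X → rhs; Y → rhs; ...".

A->B, B->C, C->CA

  step 0 ⇒ step 1: BBC ⇒ C·C·CA
    B ↦ C
    C ↦ CA
    A ↦ B  (constrained at step 1)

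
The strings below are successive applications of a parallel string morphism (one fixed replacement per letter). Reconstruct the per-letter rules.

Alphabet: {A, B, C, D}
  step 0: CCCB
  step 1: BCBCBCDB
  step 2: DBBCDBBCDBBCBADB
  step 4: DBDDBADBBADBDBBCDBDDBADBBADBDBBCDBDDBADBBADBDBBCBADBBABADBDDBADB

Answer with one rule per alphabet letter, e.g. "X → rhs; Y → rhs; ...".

  step 1 ⇒ step 2: BCBCBCDB ⇒ DB·BC·DB·BC·DB·BC·BA·DB
    B ↦ DB
    C ↦ BC
    D ↦ BA
    A ↦ DD  (constrained at step 2)

A->DD, B->DB, C->BC, D->BA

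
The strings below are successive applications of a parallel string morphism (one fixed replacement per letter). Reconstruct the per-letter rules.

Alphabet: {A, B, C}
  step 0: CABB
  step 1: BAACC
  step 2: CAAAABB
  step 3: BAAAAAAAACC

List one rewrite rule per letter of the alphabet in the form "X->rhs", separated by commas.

A->AA, B->C, C->B

  step 2 ⇒ step 3: CAAAABB ⇒ B·AA·AA·AA·AA·C·C
    A ↦ AA
    B ↦ C
    C ↦ B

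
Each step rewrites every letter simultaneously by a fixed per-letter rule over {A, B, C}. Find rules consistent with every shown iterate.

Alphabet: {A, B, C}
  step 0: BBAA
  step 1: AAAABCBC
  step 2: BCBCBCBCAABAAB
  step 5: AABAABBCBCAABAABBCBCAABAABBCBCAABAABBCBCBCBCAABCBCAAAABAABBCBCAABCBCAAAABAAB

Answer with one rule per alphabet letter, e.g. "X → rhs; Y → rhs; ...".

  step 1 ⇒ step 2: AAAABCBC ⇒ BC·BC·BC·BC·AA·B·AA·B
    A ↦ BC
    B ↦ AA
    C ↦ B

A->BC, B->AA, C->B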